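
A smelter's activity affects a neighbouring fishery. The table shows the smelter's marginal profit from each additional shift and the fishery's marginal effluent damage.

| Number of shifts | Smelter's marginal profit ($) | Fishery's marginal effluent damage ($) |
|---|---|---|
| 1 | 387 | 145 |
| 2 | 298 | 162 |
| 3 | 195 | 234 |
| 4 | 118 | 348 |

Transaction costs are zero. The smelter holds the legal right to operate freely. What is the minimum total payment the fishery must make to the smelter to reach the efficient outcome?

$313

Left alone the smelter would choose level 4 (marginal profit stays positive).
Efficient level: k* = 2 (marginal profit ≥ marginal effluent damage through 2).
The fishery must at least cover the smelter's forgone profit from cutting 4→2: 195 + 118 = 313.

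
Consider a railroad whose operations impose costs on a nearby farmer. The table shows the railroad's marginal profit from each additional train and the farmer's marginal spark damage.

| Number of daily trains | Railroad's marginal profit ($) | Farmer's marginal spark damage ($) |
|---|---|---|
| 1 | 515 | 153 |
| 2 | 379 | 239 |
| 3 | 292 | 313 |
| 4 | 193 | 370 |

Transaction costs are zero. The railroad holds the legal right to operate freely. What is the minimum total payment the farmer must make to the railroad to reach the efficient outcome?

$485

Left alone the railroad would choose level 4 (marginal profit stays positive).
Efficient level: k* = 2 (marginal profit ≥ marginal spark damage through 2).
The farmer must at least cover the railroad's forgone profit from cutting 4→2: 292 + 193 = 485.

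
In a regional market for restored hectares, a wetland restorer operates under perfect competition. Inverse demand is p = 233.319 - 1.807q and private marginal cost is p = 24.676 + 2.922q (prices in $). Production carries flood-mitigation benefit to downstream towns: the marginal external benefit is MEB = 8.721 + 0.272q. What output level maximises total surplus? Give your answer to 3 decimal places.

q* = 48.769

Social marginal cost = private MC − MEB = 15.955 + 2.650q.
Set SMC = demand: 15.955 + 2.650q = 233.319 - 1.807q → q* = 48.7691.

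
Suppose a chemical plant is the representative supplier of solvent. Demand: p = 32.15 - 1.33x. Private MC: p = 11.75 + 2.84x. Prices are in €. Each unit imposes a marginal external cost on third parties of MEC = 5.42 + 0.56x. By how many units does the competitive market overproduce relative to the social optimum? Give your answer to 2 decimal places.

1.73 units

Market equilibrium (private): 11.75 + 2.84x = 32.15 - 1.33x → x_m = 4.8921.
Social marginal cost = private MC + MEC = 17.17 + 3.40x.
Set SMC = demand: 17.17 + 3.40x = 32.15 - 1.33x → x* = 3.1670.
Gap = |4.8921 − 3.1670| = 1.7251.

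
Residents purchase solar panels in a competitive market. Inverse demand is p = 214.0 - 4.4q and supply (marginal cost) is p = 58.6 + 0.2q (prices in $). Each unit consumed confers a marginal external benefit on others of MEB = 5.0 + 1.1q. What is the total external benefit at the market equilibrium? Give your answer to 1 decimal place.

$796.6

Market equilibrium (private): 58.6 + 0.2q = 214.0 - 4.4q → q_m = 33.7826.
Total external benefit = ∫₀^{q_m} (5.0 + 1.1q) dq = 5.0×33.7826 + ½×1.1×33.7826² = 796.6082.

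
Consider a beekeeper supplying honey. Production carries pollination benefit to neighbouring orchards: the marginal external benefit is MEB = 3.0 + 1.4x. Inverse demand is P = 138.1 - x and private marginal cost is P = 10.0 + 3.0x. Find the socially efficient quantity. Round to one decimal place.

x* = 50.4

Social marginal cost = private MC − MEB = 7.0 + 1.6x.
Set SMC = demand: 7.0 + 1.6x = 138.1 - x → x* = 50.4231.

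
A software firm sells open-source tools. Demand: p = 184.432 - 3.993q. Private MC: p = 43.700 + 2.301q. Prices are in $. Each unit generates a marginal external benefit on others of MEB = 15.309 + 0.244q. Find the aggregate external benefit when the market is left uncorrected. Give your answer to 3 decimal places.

Market equilibrium (private): 43.700 + 2.301q = 184.432 - 3.993q → q_m = 22.3597.
Total external benefit = ∫₀^{q_m} (15.309 + 0.244q) dq = 15.309×22.3597 + ½×0.244×22.3597² = 403.2993.

$403.299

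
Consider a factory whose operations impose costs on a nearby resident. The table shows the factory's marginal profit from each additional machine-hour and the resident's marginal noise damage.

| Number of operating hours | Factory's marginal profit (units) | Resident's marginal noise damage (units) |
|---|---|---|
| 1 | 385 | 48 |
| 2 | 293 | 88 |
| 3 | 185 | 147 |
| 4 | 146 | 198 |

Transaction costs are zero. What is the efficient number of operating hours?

Bargaining reaches the level where marginal profit last exceeds marginal noise damage.
That holds through level 3 (185 ≥ 147) but not at 4 (146 < 198).

3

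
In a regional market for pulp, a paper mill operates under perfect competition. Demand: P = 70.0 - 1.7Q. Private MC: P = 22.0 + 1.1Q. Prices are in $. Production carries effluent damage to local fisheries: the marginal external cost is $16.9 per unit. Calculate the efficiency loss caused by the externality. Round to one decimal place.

DWL = $51.0

Market equilibrium (private): 22.0 + 1.1Q = 70.0 - 1.7Q → Q_m = 17.1429.
Social marginal cost = private MC + MEC = 38.9 + 1.1Q.
Set SMC = demand: 38.9 + 1.1Q = 70.0 - 1.7Q → Q* = 11.1071.
Between Q* and Q_m the wedge SMC − demand runs linearly from 0 to MEC(Q_m), so the loss is a triangle.
DWL = ½ × 6.0358 × 16.9000 = 51.0025.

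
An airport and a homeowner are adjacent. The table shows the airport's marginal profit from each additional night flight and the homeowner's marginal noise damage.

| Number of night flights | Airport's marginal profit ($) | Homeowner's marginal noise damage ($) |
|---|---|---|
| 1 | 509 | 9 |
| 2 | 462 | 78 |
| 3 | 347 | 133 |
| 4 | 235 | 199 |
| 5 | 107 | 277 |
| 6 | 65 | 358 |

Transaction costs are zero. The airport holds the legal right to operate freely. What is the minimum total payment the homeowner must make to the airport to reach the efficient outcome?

$172

Left alone the airport would choose level 6 (marginal profit stays positive).
Efficient level: k* = 4 (marginal profit ≥ marginal noise damage through 4).
The homeowner must at least cover the airport's forgone profit from cutting 6→4: 107 + 65 = 172.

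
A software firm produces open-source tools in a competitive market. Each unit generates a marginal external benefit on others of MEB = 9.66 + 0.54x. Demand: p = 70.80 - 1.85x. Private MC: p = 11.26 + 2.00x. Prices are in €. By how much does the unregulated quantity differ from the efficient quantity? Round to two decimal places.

Market equilibrium (private): 11.26 + 2.00x = 70.80 - 1.85x → x_m = 15.4649.
Social marginal cost = private MC − MEB = 1.60 + 1.46x.
Set SMC = demand: 1.60 + 1.46x = 70.80 - 1.85x → x* = 20.9063.
Gap = |15.4649 − 20.9063| = 5.4414.

5.44 units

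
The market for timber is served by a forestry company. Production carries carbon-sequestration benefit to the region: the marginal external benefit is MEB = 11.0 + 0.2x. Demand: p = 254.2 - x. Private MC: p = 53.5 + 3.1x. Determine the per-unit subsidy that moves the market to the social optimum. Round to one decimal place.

subsidy = 21.9 per unit

Social marginal cost = private MC − MEB = 42.5 + 2.9x.
Set SMC = demand: 42.5 + 2.9x = 254.2 - x → x* = 54.2821.
The Pigouvian subsidy equals MEB at x*: 11.0 + 0.2×54.2821 = 21.8564.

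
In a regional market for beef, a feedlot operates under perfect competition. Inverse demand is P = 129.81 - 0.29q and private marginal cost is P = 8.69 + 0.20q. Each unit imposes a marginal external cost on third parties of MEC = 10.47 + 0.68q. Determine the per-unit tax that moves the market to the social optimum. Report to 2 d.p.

tax = 74.78 per unit

Social marginal cost = private MC + MEC = 19.16 + 0.88q.
Set SMC = demand: 19.16 + 0.88q = 129.81 - 0.29q → q* = 94.5726.
The Pigouvian tax equals MEC at q*: 10.47 + 0.68×94.5726 = 74.7794.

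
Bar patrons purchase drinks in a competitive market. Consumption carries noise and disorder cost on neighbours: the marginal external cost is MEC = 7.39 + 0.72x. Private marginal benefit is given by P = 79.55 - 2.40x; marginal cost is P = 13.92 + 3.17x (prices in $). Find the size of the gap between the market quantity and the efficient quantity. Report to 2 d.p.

2.52 units

Market equilibrium (private): 13.92 + 3.17x = 79.55 - 2.40x → x_m = 11.7828.
Social marginal benefit = demand − MEC = 72.16 - 3.12x.
Set SMB = MC: 72.16 - 3.12x = 13.92 + 3.17x → x* = 9.2591.
Gap = |11.7828 − 9.2591| = 2.5237.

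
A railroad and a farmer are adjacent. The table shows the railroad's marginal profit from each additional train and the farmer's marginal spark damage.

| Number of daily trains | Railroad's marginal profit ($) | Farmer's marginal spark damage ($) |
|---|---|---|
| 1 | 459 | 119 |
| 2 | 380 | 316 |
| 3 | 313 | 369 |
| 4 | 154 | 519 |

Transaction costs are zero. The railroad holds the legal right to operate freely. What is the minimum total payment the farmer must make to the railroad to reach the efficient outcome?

Left alone the railroad would choose level 4 (marginal profit stays positive).
Efficient level: k* = 2 (marginal profit ≥ marginal spark damage through 2).
The farmer must at least cover the railroad's forgone profit from cutting 4→2: 313 + 154 = 467.

$467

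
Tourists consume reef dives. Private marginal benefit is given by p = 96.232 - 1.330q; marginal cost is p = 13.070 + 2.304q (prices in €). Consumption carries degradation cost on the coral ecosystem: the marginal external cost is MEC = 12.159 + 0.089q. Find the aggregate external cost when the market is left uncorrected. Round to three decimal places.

Market equilibrium (private): 13.070 + 2.304q = 96.232 - 1.330q → q_m = 22.8844.
Total external cost = ∫₀^{q_m} (12.159 + 0.089q) dq = 12.159×22.8844 + ½×0.089×22.8844² = 301.5559.

€301.556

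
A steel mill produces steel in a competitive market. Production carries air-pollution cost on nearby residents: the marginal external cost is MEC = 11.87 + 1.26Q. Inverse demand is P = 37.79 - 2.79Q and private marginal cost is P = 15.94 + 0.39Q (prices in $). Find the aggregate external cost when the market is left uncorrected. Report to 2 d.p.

Market equilibrium (private): 15.94 + 0.39Q = 37.79 - 2.79Q → Q_m = 6.8711.
Total external cost = ∫₀^{Q_m} (11.87 + 1.26Q) dQ = 11.87×6.8711 + ½×1.26×6.8711² = 111.3035.

$111.30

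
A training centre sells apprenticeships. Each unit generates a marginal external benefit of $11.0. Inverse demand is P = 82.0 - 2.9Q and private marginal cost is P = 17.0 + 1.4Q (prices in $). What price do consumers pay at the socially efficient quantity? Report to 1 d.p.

Social marginal cost = private MC − MEB = 6.0 + 1.4Q.
Set SMC = demand: 6.0 + 1.4Q = 82.0 - 2.9Q → Q* = 17.6744.
Consumer price on the demand curve at Q*: 82.0 − 2.9×17.6744 = 30.7442.

P = $30.7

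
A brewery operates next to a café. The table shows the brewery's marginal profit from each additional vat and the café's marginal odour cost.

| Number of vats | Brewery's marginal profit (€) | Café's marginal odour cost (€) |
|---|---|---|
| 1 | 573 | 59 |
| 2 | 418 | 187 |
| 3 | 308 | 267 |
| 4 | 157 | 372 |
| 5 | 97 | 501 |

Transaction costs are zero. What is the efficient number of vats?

Bargaining reaches the level where marginal profit last exceeds marginal odour cost.
That holds through level 3 (308 ≥ 267) but not at 4 (157 < 372).

3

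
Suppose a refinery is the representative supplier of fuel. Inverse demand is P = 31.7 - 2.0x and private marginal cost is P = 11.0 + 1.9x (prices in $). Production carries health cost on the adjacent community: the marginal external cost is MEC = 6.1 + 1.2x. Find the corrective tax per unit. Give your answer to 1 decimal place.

tax = $9.5 per unit

Social marginal cost = private MC + MEC = 17.1 + 3.1x.
Set SMC = demand: 17.1 + 3.1x = 31.7 - 2.0x → x* = 2.8627.
The Pigouvian tax equals MEC at x*: 6.1 + 1.2×2.8627 = 9.5352.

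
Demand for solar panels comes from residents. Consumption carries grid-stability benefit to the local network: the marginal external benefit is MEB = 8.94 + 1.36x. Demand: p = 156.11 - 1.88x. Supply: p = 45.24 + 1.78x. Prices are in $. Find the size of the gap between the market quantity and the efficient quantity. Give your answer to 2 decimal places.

21.80 units

Market equilibrium (private): 45.24 + 1.78x = 156.11 - 1.88x → x_m = 30.2923.
Social marginal benefit = demand + MEB = 165.05 - 0.52x.
Set SMB = MC: 165.05 - 0.52x = 45.24 + 1.78x → x* = 52.0913.
Gap = |30.2923 − 52.0913| = 21.7990.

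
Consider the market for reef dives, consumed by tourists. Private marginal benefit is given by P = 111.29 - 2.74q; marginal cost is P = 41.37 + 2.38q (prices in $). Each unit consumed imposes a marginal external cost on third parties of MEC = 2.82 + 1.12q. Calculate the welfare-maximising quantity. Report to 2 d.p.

Social marginal benefit = demand − MEC = 108.47 - 3.86q.
Set SMB = MC: 108.47 - 3.86q = 41.37 + 2.38q → q* = 10.7532.

q* = 10.75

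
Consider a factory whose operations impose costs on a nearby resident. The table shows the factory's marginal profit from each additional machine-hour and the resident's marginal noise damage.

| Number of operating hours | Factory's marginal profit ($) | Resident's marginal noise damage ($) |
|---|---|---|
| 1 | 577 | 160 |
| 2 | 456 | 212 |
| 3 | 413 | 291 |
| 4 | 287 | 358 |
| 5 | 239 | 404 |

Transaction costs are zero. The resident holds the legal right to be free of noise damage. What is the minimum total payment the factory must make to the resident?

Efficient level: marginal profit ≥ marginal noise damage through level 3, so k* = 3.
With the resident holding the right, the factory must at least compensate total damage at k*: 160 + 212 + 291 = 663.

$663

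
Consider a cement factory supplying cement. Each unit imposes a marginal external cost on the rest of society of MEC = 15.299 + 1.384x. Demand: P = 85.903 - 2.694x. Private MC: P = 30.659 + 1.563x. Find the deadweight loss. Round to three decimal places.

DWL = 98.049

Market equilibrium (private): 30.659 + 1.563x = 85.903 - 2.694x → x_m = 12.9772.
Social marginal cost = private MC + MEC = 45.958 + 2.947x.
Set SMC = demand: 45.958 + 2.947x = 85.903 - 2.694x → x* = 7.0812.
Height of the DWL triangle at x_m is SMC(x_m) − demand(x_m) = MEC(x_m) = 33.2595.
DWL = ½ × 5.8960 × 33.2595 = 98.0490.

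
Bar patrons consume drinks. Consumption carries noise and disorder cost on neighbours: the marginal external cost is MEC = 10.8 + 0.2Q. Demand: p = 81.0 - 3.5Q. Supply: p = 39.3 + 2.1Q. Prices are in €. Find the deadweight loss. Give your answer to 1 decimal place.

Market equilibrium (private): 39.3 + 2.1Q = 81.0 - 3.5Q → Q_m = 7.4464.
Social marginal benefit = demand − MEC = 70.2 - 3.7Q.
Set SMB = MC: 70.2 - 3.7Q = 39.3 + 2.1Q → Q* = 5.3276.
The welfare-loss triangle has base |Q_m − Q*| and height MEC(Q_m) (the vertical gap between SMB and MC is zero at Q* and MEC at Q_m).
DWL = ½ × 2.1188 × 12.2893 = 13.0193.

DWL = €13.0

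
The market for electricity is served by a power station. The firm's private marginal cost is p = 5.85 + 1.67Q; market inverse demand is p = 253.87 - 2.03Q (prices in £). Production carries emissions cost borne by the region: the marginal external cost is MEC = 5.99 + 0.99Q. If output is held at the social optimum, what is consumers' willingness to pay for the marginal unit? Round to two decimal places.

P = £149.11

Social marginal cost = private MC + MEC = 11.84 + 2.66Q.
Set SMC = demand: 11.84 + 2.66Q = 253.87 - 2.03Q → Q* = 51.6055.
Consumer price on the demand curve at Q*: 253.87 − 2.03×51.6055 = 149.1108.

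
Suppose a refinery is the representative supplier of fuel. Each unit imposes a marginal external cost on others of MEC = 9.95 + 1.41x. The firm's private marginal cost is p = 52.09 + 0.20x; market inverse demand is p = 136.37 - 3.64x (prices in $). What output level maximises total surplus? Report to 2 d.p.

x* = 14.16

Social marginal cost = private MC + MEC = 62.04 + 1.61x.
Set SMC = demand: 62.04 + 1.61x = 136.37 - 3.64x → x* = 14.1581.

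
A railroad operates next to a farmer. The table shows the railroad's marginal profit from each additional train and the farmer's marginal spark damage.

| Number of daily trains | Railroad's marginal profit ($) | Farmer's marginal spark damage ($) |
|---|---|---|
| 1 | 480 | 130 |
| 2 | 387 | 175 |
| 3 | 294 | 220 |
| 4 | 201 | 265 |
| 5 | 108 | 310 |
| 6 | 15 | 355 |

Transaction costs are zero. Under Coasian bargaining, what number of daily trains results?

Bargaining reaches the level where marginal profit last exceeds marginal spark damage.
That holds through level 3 (294 ≥ 220) but not at 4 (201 < 265).

3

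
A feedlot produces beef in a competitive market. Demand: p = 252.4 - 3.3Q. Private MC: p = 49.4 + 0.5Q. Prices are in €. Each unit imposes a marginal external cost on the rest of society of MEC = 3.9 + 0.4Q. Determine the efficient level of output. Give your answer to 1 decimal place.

Q* = 47.4

Social marginal cost = private MC + MEC = 53.3 + 0.9Q.
Set SMC = demand: 53.3 + 0.9Q = 252.4 - 3.3Q → Q* = 47.4048.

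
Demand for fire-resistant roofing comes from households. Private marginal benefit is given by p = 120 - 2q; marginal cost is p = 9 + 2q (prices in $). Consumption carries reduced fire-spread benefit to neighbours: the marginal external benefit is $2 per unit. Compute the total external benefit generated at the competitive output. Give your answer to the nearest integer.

$56

Market equilibrium (private): 9 + 2q = 120 - 2q → q_m = 27.7500.
Total external benefit = MEB × q_m = 2 × 27.7500 = 55.5000.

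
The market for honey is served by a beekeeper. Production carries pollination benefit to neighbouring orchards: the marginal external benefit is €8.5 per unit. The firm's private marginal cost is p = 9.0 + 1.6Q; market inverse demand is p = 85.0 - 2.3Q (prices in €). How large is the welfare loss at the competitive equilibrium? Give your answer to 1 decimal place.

DWL = €9.3

Market equilibrium (private): 9.0 + 1.6Q = 85.0 - 2.3Q → Q_m = 19.4872.
Social marginal cost = private MC − MEB = 0.5 + 1.6Q.
Set SMC = demand: 0.5 + 1.6Q = 85.0 - 2.3Q → Q* = 21.6667.
The welfare-loss triangle has base |Q_m − Q*| and height MEB(Q_m) (the vertical gap between SMC and demand is zero at Q* and MEB at Q_m).
DWL = ½ × 2.1795 × 8.5000 = 9.2629.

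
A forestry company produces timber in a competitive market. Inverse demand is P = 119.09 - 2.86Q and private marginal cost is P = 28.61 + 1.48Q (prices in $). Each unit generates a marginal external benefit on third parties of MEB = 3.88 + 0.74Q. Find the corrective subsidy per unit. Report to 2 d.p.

Social marginal cost = private MC − MEB = 24.73 + 0.74Q.
Set SMC = demand: 24.73 + 0.74Q = 119.09 - 2.86Q → Q* = 26.2111.
The Pigouvian subsidy equals MEB at Q*: 3.88 + 0.74×26.2111 = 23.2762.

subsidy = $23.28 per unit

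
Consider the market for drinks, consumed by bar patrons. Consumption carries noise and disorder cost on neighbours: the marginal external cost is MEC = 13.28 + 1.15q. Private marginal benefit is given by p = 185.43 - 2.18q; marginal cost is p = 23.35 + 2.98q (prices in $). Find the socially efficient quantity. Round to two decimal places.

Social marginal benefit = demand − MEC = 172.15 - 3.33q.
Set SMB = MC: 172.15 - 3.33q = 23.35 + 2.98q → q* = 23.5816.

q* = 23.58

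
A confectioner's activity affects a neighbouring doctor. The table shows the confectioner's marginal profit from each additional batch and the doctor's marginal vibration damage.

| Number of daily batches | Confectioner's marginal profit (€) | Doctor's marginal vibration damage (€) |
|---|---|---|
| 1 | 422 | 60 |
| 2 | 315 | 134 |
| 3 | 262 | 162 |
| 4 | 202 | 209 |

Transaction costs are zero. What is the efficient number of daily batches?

3

Bargaining reaches the level where marginal profit last exceeds marginal vibration damage.
That holds through level 3 (262 ≥ 162) but not at 4 (202 < 209).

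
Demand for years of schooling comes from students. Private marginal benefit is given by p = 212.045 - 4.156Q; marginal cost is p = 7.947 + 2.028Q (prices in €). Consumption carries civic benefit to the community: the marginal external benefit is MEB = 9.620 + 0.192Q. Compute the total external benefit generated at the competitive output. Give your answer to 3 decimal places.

Market equilibrium (private): 7.947 + 2.028Q = 212.045 - 4.156Q → Q_m = 33.0042.
Total external benefit = ∫₀^{Q_m} (9.620 + 0.192Q) dQ = 9.620×33.0042 + ½×0.192×33.0042² = 422.0710.

€422.071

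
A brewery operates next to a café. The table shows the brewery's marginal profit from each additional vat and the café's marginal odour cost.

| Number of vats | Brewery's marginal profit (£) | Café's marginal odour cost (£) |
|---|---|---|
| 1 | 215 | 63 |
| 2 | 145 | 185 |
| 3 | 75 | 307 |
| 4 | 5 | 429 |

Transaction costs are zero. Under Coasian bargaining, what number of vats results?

Bargaining reaches the level where marginal profit last exceeds marginal odour cost.
That holds through level 1 (215 ≥ 63) but not at 2 (145 < 185).

1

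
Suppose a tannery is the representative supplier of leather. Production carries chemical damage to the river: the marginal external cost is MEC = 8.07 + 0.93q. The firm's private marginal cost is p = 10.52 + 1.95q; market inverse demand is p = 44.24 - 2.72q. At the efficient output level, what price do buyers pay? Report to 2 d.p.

Social marginal cost = private MC + MEC = 18.59 + 2.88q.
Set SMC = demand: 18.59 + 2.88q = 44.24 - 2.72q → q* = 4.5804.
Consumer price on the demand curve at q*: 44.24 − 2.72×4.5804 = 31.7813.

P = 31.78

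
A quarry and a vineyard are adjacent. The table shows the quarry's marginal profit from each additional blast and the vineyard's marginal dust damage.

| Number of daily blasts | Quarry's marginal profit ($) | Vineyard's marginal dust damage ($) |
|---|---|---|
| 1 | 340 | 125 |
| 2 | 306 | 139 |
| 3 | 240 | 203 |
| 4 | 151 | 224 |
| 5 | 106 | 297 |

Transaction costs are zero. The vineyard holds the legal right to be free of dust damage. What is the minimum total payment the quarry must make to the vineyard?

$467

Efficient level: marginal profit ≥ marginal dust damage through level 3, so k* = 3.
With the vineyard holding the right, the quarry must at least compensate total damage at k*: 125 + 139 + 203 = 467.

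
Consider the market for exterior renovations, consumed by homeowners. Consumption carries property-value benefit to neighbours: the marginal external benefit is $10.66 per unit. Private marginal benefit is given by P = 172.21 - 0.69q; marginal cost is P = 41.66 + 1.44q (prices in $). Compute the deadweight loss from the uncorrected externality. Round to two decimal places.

Market equilibrium (private): 41.66 + 1.44q = 172.21 - 0.69q → q_m = 61.2911.
Social marginal benefit = demand + MEB = 182.87 - 0.69q.
Set SMB = MC: 182.87 - 0.69q = 41.66 + 1.44q → q* = 66.2958.
The welfare-loss triangle has base |q_m − q*| and height MEB(q_m) (the vertical gap between SMB and MC is zero at q* and MEB at q_m).
DWL = ½ × 5.0047 × 10.6600 = 26.6751.

DWL = $26.68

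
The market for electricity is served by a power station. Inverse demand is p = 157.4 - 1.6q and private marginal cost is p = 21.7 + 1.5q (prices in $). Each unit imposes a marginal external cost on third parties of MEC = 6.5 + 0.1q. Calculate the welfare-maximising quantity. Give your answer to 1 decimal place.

q* = 40.4

Social marginal cost = private MC + MEC = 28.2 + 1.6q.
Set SMC = demand: 28.2 + 1.6q = 157.4 - 1.6q → q* = 40.3750.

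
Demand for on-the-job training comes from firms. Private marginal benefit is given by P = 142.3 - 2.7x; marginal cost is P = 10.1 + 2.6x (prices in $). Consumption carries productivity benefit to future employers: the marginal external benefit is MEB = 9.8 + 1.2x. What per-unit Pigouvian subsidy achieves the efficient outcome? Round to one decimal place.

subsidy = $51.4 per unit

Social marginal benefit = demand + MEB = 152.1 - 1.5x.
Set SMB = MC: 152.1 - 1.5x = 10.1 + 2.6x → x* = 34.6341.
The Pigouvian subsidy equals MEB at x*: 9.8 + 1.2×34.6341 = 51.3609.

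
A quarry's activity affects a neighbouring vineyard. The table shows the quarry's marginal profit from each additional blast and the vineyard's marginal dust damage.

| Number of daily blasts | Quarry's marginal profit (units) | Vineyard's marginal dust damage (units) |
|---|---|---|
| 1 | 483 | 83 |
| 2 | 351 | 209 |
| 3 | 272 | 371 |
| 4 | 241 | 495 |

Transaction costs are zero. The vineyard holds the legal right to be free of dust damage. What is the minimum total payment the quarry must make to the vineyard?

292

Efficient level: marginal profit ≥ marginal dust damage through level 2, so k* = 2.
With the vineyard holding the right, the quarry must at least compensate total damage at k*: 83 + 209 = 292.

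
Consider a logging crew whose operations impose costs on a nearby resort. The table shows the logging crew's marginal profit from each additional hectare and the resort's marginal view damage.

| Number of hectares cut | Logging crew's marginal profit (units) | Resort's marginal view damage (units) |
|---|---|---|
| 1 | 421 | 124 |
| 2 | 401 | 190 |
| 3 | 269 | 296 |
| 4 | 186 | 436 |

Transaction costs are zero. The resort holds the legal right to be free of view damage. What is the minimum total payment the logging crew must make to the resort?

Efficient level: marginal profit ≥ marginal view damage through level 2, so k* = 2.
With the resort holding the right, the logging crew must at least compensate total damage at k*: 124 + 190 = 314.

314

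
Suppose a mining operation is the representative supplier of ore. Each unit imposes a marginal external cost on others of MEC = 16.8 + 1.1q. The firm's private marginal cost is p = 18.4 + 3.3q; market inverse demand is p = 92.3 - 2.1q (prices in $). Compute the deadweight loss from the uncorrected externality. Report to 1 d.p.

DWL = $78.1

Market equilibrium (private): 18.4 + 3.3q = 92.3 - 2.1q → q_m = 13.6852.
Social marginal cost = private MC + MEC = 35.2 + 4.4q.
Set SMC = demand: 35.2 + 4.4q = 92.3 - 2.1q → q* = 8.7846.
The welfare-loss triangle has base |q_m − q*| and height MEC(q_m) (the vertical gap between SMC and demand is zero at q* and MEC at q_m).
DWL = ½ × 4.9006 × 31.8537 = 78.0511.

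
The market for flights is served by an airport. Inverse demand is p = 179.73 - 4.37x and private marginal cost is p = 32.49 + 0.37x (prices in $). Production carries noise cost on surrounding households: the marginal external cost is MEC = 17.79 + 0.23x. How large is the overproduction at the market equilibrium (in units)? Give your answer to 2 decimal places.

Market equilibrium (private): 32.49 + 0.37x = 179.73 - 4.37x → x_m = 31.0633.
Social marginal cost = private MC + MEC = 50.28 + 0.60x.
Set SMC = demand: 50.28 + 0.60x = 179.73 - 4.37x → x* = 26.0463.
Gap = |31.0633 − 26.0463| = 5.0170.

5.02 units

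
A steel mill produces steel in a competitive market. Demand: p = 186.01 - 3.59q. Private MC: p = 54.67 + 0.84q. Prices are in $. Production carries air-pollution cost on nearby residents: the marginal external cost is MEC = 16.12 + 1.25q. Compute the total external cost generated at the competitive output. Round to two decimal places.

$1027.30

Market equilibrium (private): 54.67 + 0.84q = 186.01 - 3.59q → q_m = 29.6479.
Total external cost = ∫₀^{q_m} (16.12 + 1.25q) dq = 16.12×29.6479 + ½×1.25×29.6479² = 1027.2979.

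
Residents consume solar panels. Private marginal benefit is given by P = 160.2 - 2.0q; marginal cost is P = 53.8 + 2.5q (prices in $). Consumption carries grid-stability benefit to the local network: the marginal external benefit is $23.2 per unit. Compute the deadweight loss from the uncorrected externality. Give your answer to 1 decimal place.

Market equilibrium (private): 53.8 + 2.5q = 160.2 - 2.0q → q_m = 23.6444.
Social marginal benefit = demand + MEB = 183.4 - 2.0q.
Set SMB = MC: 183.4 - 2.0q = 53.8 + 2.5q → q* = 28.8000.
The welfare-loss triangle has base |q_m − q*| and height MEB(q_m) (the vertical gap between SMB and MC is zero at q* and MEB at q_m).
DWL = ½ × 5.1556 × 23.2000 = 59.8050.

DWL = $59.8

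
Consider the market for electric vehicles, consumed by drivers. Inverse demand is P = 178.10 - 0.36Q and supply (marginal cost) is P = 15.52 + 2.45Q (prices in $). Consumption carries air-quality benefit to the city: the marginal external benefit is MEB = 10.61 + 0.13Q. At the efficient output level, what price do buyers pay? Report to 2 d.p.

Social marginal benefit = demand + MEB = 188.71 - 0.23Q.
Set SMB = MC: 188.71 - 0.23Q = 15.52 + 2.45Q → Q* = 64.6231.
Consumer price on the demand curve at Q*: 178.10 − 0.36×64.6231 = 154.8357.

P = $154.84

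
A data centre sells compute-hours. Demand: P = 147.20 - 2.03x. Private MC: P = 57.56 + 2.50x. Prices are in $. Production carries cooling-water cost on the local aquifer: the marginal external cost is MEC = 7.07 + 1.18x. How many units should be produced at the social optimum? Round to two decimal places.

Social marginal cost = private MC + MEC = 64.63 + 3.68x.
Set SMC = demand: 64.63 + 3.68x = 147.20 - 2.03x → x* = 14.4606.

x* = 14.46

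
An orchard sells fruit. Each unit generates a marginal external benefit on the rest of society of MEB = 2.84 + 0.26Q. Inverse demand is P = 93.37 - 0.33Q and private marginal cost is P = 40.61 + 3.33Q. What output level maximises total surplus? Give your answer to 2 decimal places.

Social marginal cost = private MC − MEB = 37.77 + 3.07Q.
Set SMC = demand: 37.77 + 3.07Q = 93.37 - 0.33Q → Q* = 16.3529.

Q* = 16.35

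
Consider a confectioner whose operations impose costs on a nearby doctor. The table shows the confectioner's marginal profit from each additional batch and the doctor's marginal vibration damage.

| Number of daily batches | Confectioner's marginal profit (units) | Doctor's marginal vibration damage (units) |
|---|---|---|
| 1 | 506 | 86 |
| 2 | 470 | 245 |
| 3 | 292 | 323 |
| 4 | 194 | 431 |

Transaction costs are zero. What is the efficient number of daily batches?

2

Bargaining reaches the level where marginal profit last exceeds marginal vibration damage.
That holds through level 2 (470 ≥ 245) but not at 3 (292 < 323).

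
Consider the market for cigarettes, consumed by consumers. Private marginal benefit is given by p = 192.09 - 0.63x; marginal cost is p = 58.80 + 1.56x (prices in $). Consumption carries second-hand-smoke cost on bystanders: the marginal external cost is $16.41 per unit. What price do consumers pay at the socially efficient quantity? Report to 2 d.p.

Social marginal benefit = demand − MEC = 175.68 - 0.63x.
Set SMB = MC: 175.68 - 0.63x = 58.80 + 1.56x → x* = 53.3699.
Consumer price on the demand curve at x*: 192.09 − 0.63×53.3699 = 158.4670.

P = $158.47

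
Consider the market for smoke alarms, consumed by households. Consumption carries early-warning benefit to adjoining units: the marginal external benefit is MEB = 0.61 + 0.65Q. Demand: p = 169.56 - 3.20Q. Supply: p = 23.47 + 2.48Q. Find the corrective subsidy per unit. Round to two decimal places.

subsidy = 19.57 per unit

Social marginal benefit = demand + MEB = 170.17 - 2.55Q.
Set SMB = MC: 170.17 - 2.55Q = 23.47 + 2.48Q → Q* = 29.1650.
The Pigouvian subsidy equals MEB at Q*: 0.61 + 0.65×29.1650 = 19.5673.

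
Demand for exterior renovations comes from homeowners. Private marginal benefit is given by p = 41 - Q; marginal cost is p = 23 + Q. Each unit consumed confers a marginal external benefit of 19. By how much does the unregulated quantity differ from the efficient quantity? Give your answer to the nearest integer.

Market equilibrium (private): 23 + Q = 41 - Q → Q_m = 9.0000.
Social marginal benefit = demand + MEB = 60 - Q.
Set SMB = MC: 60 - Q = 23 + Q → Q* = 18.5000.
Gap = |9.0000 − 18.5000| = 9.5000.

10 units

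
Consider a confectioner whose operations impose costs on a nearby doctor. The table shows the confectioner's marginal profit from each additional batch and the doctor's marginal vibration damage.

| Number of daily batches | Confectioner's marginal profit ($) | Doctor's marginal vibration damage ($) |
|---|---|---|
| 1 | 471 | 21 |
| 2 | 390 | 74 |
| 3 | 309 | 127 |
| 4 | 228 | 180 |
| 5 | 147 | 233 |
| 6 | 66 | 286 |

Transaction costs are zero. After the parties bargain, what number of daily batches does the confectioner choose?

4

Bargaining reaches the level where marginal profit last exceeds marginal vibration damage.
That holds through level 4 (228 ≥ 180) but not at 5 (147 < 233).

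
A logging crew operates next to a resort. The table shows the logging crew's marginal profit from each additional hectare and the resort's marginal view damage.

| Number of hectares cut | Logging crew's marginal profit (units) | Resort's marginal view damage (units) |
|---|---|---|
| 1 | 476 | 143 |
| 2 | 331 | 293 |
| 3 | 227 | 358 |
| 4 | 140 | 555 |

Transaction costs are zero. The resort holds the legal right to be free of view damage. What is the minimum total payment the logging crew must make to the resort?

Efficient level: marginal profit ≥ marginal view damage through level 2, so k* = 2.
With the resort holding the right, the logging crew must at least compensate total damage at k*: 143 + 293 = 436.

436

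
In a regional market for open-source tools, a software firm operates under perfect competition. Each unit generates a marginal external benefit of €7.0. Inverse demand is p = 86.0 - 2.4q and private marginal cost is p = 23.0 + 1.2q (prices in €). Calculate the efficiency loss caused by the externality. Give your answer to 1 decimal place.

Market equilibrium (private): 23.0 + 1.2q = 86.0 - 2.4q → q_m = 17.5000.
Social marginal cost = private MC − MEB = 16.0 + 1.2q.
Set SMC = demand: 16.0 + 1.2q = 86.0 - 2.4q → q* = 19.4444.
The loss is the area between SMC and demand from q* to q_m; with linear curves that's a triangle of height MEB(q_m).
DWL = ½ × 1.9444 × 7.0000 = 6.8054.

DWL = €6.8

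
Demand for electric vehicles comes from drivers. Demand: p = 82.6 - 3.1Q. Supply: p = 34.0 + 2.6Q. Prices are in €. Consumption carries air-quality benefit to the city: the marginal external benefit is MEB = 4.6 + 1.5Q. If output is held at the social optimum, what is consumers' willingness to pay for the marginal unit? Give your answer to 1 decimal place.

Social marginal benefit = demand + MEB = 87.2 - 1.6Q.
Set SMB = MC: 87.2 - 1.6Q = 34.0 + 2.6Q → Q* = 12.6667.
Consumer price on the demand curve at Q*: 82.6 − 3.1×12.6667 = 43.3332.

P = €43.3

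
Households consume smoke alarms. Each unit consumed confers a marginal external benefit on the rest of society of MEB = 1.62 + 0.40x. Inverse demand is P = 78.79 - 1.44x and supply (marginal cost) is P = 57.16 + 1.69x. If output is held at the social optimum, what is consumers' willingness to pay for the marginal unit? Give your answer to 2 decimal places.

Social marginal benefit = demand + MEB = 80.41 - 1.04x.
Set SMB = MC: 80.41 - 1.04x = 57.16 + 1.69x → x* = 8.5165.
Consumer price on the demand curve at x*: 78.79 − 1.44×8.5165 = 66.5262.

P = 66.53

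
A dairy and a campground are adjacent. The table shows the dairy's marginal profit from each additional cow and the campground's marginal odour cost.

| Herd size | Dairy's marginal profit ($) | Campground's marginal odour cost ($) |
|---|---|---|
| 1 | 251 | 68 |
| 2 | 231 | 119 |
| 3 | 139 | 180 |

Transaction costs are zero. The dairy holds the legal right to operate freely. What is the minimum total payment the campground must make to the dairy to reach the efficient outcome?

Left alone the dairy would choose level 3 (marginal profit stays positive).
Efficient level: k* = 2 (marginal profit ≥ marginal odour cost through 2).
The campground must at least cover the dairy's forgone profit from cutting 3→2: 139 = 139.

$139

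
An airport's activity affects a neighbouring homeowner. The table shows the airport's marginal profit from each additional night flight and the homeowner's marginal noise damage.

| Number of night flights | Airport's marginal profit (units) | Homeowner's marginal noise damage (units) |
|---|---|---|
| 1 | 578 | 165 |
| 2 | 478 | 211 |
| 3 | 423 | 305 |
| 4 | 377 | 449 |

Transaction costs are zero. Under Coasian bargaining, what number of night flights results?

Bargaining reaches the level where marginal profit last exceeds marginal noise damage.
That holds through level 3 (423 ≥ 305) but not at 4 (377 < 449).

3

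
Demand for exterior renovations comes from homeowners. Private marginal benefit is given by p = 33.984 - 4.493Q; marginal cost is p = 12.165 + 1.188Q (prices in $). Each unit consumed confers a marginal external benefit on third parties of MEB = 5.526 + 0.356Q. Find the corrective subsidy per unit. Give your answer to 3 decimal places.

Social marginal benefit = demand + MEB = 39.510 - 4.137Q.
Set SMB = MC: 39.510 - 4.137Q = 12.165 + 1.188Q → Q* = 5.1352.
The Pigouvian subsidy equals MEB at Q*: 5.526 + 0.356×5.1352 = 7.3541.

subsidy = $7.354 per unit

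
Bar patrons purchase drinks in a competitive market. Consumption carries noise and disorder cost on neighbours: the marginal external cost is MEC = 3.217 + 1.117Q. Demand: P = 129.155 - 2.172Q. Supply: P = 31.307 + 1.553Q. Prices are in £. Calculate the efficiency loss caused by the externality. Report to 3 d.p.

DWL = £109.463

Market equilibrium (private): 31.307 + 1.553Q = 129.155 - 2.172Q → Q_m = 26.2679.
Social marginal benefit = demand − MEC = 125.938 - 3.289Q.
Set SMB = MC: 125.938 - 3.289Q = 31.307 + 1.553Q → Q* = 19.5438.
Between Q* and Q_m the wedge MC − SMB runs linearly from 0 to MEC(Q_m), so the loss is a triangle.
DWL = ½ × 6.7241 × 32.5583 = 109.4626.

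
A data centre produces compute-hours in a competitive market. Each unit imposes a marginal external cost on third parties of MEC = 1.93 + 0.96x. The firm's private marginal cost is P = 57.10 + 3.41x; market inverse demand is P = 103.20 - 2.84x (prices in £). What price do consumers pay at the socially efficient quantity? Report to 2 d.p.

Social marginal cost = private MC + MEC = 59.03 + 4.37x.
Set SMC = demand: 59.03 + 4.37x = 103.20 - 2.84x → x* = 6.1262.
Consumer price on the demand curve at x*: 103.20 − 2.84×6.1262 = 85.8016.

P = £85.80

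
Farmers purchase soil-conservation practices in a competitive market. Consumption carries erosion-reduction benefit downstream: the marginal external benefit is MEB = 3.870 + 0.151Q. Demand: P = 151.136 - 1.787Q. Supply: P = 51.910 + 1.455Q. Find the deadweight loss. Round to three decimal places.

Market equilibrium (private): 51.910 + 1.455Q = 151.136 - 1.787Q → Q_m = 30.6064.
Social marginal benefit = demand + MEB = 155.006 - 1.636Q.
Set SMB = MC: 155.006 - 1.636Q = 51.910 + 1.455Q → Q* = 33.3536.
Between Q* and Q_m the wedge SMB − MC runs linearly from 0 to MEB(Q_m), so the loss is a triangle.
DWL = ½ × 2.7472 × 8.4916 = 11.6641.

DWL = 11.664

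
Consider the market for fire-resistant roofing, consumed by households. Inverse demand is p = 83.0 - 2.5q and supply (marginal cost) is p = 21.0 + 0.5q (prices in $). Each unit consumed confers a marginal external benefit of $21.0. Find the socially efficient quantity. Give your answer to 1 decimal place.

Social marginal benefit = demand + MEB = 104.0 - 2.5q.
Set SMB = MC: 104.0 - 2.5q = 21.0 + 0.5q → q* = 27.6667.

q* = 27.7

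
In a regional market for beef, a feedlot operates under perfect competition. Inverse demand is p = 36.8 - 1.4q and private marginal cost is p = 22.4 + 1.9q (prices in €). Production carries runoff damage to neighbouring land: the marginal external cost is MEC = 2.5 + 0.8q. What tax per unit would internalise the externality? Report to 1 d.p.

tax = €4.8 per unit

Social marginal cost = private MC + MEC = 24.9 + 2.7q.
Set SMC = demand: 24.9 + 2.7q = 36.8 - 1.4q → q* = 2.9024.
The Pigouvian tax equals MEC at q*: 2.5 + 0.8×2.9024 = 4.8219.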